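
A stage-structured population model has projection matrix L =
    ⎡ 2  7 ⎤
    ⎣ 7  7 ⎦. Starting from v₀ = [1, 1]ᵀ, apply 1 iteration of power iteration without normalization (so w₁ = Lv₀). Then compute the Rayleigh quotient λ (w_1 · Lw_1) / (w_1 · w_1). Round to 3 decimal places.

11.906

w1 = Lv₀ = (2·1 + 7·1; 7·1 + 7·1) = (9, 14)
Lw1 = (116, 161)
w1·Lw1 = 9·116 + 14·161 = 3298; w1·w1 = 9·9 + 14·14 = 277
λ ≈ 3298/277 = 11.906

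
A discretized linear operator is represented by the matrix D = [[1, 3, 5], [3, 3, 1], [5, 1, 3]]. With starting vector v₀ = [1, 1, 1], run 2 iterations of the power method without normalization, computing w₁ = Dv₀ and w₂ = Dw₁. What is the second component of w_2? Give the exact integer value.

w1 = Dv₀ = (9, 7, 9)
w2 = Dw1 = (75, 57, 79)
The requested component of w2 is 57.

57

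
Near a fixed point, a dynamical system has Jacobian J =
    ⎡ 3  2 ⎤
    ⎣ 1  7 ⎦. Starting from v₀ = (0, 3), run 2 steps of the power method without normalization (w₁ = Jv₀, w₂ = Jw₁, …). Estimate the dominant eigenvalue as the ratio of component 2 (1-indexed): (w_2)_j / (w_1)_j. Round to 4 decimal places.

λ ≈ 7.2857

w1 = Jv₀ = (3·0 + 2·3; 1·0 + 7·3) = (6, 21)
w2 = Jw1 = (3·6 + 2·21; 1·6 + 7·21) = (60, 153)
Ratio at component: 153 / 21 = 7.2857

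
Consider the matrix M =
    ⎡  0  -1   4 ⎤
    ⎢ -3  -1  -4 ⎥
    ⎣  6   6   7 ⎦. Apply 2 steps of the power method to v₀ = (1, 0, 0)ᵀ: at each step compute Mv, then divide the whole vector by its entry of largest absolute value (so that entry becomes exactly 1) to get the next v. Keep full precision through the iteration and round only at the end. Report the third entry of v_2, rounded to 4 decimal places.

Mv0 = (0.00000, -3.00000, 6.00000); divide by 6.00000 → v1 = (0.00000, -0.50000, 1.00000)
Mv1 = (4.50000, -3.50000, 4.00000); divide by 4.50000 → v2 = (1.00000, -0.77778, 0.88889)
Requested entry of v2: 24/27 = 0.8889

0.8889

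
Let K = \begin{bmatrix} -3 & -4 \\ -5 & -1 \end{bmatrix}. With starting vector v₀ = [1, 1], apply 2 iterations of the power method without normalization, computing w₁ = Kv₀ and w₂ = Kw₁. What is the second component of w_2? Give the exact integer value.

w1 = Kv₀ = ((-3)·1 + (-4)·1; (-5)·1 + (-1)·1) = (-7, -6)
w2 = Kw1 = ((-3)·(-7) + (-4)·(-6); (-5)·(-7) + (-1)·(-6)) = (45, 41)
The requested component of w2 is 41.

41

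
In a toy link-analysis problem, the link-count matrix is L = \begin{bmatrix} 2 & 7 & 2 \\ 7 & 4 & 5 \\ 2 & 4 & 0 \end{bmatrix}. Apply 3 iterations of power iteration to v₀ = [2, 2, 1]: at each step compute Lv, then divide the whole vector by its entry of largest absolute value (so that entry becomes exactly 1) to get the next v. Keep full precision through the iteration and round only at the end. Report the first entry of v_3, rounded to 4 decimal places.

Lv0 = (20.00000, 27.00000, 12.00000); divide by 27.00000 → v1 = (0.74074, 1.00000, 0.44444)
Lv1 = (9.37037, 11.40741, 5.48148); divide by 11.40741 → v2 = (0.82143, 1.00000, 0.48052)
Lv2 = (9.60390, 12.15260, 5.64286); divide by 12.15260 → v3 = (0.79028, 1.00000, 0.46433)
Requested entry of v3: 2958/3743 = 0.7903

0.7903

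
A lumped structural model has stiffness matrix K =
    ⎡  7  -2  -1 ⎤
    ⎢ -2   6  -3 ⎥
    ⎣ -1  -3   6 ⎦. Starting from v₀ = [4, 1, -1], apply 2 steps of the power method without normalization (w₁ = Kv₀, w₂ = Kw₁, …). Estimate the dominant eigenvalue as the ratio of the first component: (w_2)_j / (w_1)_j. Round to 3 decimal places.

7.407

w1 = Kv₀ = (7·4 + (-2)·1 + (-1)·(-1); (-2)·4 + 6·1 + (-3)·(-1); (-1)·4 + (-3)·1 + 6·(-1)) = (27, 1, -13)
w2 = Kw1 = (7·27 + (-2)·1 + (-1)·(-13); (-2)·27 + 6·1 + (-3)·(-13); (-1)·27 + (-3)·1 + 6·(-13)) = (200, -9, -108)
Ratio at component: 200 / 27 = 7.407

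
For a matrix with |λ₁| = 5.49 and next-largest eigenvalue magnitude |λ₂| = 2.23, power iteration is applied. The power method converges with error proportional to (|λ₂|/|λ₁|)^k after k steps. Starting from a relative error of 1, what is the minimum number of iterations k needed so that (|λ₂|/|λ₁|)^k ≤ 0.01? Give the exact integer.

6

|λ₂/λ₁| = 2.23/5.49 = 0.40619
Need k ≥ ln(0.01) / ln(0.40619) = -4.6052 / -0.9009 ≈ 5.112
Smallest integer k satisfying the bound: 6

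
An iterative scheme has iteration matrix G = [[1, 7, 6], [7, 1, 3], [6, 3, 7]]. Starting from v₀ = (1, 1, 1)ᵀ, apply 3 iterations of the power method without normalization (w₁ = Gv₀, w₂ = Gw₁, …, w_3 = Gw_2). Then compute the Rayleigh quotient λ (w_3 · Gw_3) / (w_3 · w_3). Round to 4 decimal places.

w1 = Gv₀ = (14, 11, 16)
w2 = Gw1 = (187, 157, 229)
w3 = Gw2 = (2660, 2153, 3196)
Gw3 = (36907, 30361, 44791)
w3·Gw3 = 2660·36907 + 2153·30361 + 3196·44791 = 306691889; w3·w3 = 2660·2660 + 2153·2153 + 3196·3196 = 21925425
λ ≈ 306691889/21925425 = 13.9880

13.9880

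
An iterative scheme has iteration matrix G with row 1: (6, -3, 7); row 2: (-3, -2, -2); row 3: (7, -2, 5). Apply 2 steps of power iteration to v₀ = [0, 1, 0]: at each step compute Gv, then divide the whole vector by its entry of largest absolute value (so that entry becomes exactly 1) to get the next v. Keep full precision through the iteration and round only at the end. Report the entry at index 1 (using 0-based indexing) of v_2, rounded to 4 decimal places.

Gv0 = (-3.00000, -2.00000, -2.00000); divide by -3.00000 → v1 = (1.00000, 0.66667, 0.66667)
Gv1 = (8.66667, -5.66667, 9.00000); divide by 9.00000 → v2 = (0.96296, -0.62963, 1.00000)
Requested entry of v2: 17/-27 = -0.6296

-0.6296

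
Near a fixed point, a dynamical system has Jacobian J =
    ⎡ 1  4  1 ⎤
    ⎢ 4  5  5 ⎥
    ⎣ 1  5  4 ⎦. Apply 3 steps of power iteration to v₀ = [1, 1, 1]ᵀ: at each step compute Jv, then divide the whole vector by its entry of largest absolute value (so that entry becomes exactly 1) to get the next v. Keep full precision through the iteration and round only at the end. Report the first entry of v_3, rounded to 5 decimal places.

0.48111

Jv0 = (6.000000, 14.000000, 10.000000); divide by 14.000000 → v1 = (0.428571, 1.000000, 0.714286)
Jv1 = (5.142857, 10.285714, 8.285714); divide by 10.285714 → v2 = (0.500000, 1.000000, 0.805556)
Jv2 = (5.305556, 11.027778, 8.722222); divide by 11.027778 → v3 = (0.481108, 1.000000, 0.790932)
Requested entry of v3: 764/1588 = 0.48111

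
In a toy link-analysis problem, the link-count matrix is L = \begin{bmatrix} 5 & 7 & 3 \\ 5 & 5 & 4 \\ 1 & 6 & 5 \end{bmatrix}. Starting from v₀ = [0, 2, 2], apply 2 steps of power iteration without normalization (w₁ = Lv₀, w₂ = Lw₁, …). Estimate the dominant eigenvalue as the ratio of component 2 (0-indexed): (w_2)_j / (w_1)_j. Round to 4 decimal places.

λ ≈ 10.8182

w1 = Lv₀ = (5·0 + 7·2 + 3·2; 5·0 + 5·2 + 4·2; 1·0 + 6·2 + 5·2) = (20, 18, 22)
w2 = Lw1 = (5·20 + 7·18 + 3·22; 5·20 + 5·18 + 4·22; 1·20 + 6·18 + 5·22) = (292, 278, 238)
Ratio at component: 238 / 22 = 10.8182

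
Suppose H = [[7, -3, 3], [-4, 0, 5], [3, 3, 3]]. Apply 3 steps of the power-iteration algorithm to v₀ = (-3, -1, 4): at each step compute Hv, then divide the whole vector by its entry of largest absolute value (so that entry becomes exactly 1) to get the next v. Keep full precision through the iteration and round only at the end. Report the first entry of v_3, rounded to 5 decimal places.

Hv0 = (-6.000000, 32.000000, 0.000000); divide by 32.000000 → v1 = (-0.187500, 1.000000, 0.000000)
Hv1 = (-4.312500, 0.750000, 2.437500); divide by -4.312500 → v2 = (1.000000, -0.173913, -0.565217)
Hv2 = (5.826087, -6.826087, 0.782609); divide by -6.826087 → v3 = (-0.853503, 1.000000, -0.114650)
Requested entry of v3: -804/942 = -0.85350

-0.85350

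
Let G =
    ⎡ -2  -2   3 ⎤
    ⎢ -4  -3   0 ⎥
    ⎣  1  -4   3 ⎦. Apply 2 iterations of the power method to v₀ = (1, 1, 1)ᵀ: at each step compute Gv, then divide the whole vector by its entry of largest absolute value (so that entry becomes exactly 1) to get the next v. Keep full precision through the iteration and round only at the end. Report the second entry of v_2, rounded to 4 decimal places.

0.9259

Gv0 = (-1.00000, -7.00000, 0.00000); divide by -7.00000 → v1 = (0.14286, 1.00000, 0.00000)
Gv1 = (-2.28571, -3.57143, -3.85714); divide by -3.85714 → v2 = (0.59259, 0.92593, 1.00000)
Requested entry of v2: 25/27 = 0.9259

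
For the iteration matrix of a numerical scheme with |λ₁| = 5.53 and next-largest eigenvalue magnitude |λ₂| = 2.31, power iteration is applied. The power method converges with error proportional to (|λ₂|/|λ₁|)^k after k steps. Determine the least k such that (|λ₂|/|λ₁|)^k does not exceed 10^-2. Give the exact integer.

|λ₂/λ₁| = 2.31/5.53 = 0.41772
Need k ≥ ln(10^-2) / ln(0.41772) = -4.6052 / -0.8729 ≈ 5.275
Smallest integer k satisfying the bound: 6

6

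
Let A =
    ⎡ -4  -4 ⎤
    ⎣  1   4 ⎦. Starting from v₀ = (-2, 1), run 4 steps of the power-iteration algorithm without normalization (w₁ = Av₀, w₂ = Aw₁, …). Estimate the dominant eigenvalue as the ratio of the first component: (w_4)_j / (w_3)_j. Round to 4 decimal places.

-6.0000

w1 = Av₀ = ((-4)·(-2) + (-4)·1; 1·(-2) + 4·1) = (4, 2)
w2 = Aw1 = ((-4)·4 + (-4)·2; 1·4 + 4·2) = (-24, 12)
w3 = Aw2 = (48, 24)
w4 = Aw3 = (-288, 144)
Ratio at component: -288 / 48 = -6.0000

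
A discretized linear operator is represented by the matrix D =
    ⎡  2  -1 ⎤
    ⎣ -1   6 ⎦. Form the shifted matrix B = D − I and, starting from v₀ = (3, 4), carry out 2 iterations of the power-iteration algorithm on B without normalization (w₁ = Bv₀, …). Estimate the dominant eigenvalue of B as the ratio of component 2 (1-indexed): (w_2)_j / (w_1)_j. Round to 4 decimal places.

μ ≈ 5.0588

B = D − I has rows (1, -1); (-1, 5)
w1 = Bv₀ = (1·3 + (-1)·4; (-1)·3 + 5·4) = (-1, 17)
w2 = Bw1 = (1·(-1) + (-1)·17; (-1)·(-1) + 5·17) = (-18, 86)
Ratio: 86/17 = 5.0588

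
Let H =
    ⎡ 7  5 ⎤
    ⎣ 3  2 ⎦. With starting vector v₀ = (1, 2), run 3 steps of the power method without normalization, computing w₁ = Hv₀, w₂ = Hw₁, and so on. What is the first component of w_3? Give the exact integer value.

1403

w1 = Hv₀ = (17, 7)
w2 = Hw1 = (154, 65)
w3 = Hw2 = (1403, 592)
The requested component of w3 is 1403.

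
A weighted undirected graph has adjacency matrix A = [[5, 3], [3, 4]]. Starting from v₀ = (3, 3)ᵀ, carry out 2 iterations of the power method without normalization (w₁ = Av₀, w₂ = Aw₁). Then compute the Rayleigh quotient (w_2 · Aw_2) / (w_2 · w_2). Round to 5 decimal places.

λ ≈ 7.54132

w1 = Av₀ = (24, 21)
w2 = Aw1 = (183, 156)
Aw2 = (1383, 1173)
w2·Aw2 = 183·1383 + 156·1173 = 436077; w2·w2 = 183·183 + 156·156 = 57825
λ ≈ 436077/57825 = 7.54132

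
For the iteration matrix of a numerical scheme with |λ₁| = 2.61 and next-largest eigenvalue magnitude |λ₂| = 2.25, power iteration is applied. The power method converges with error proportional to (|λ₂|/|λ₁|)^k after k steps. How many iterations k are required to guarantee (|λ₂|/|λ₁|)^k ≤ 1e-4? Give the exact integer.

63

|λ₂/λ₁| = 2.25/2.61 = 0.86207
Need k ≥ ln(1e-4) / ln(0.86207) = -9.2103 / -0.1484 ≈ 62.056
Smallest integer k satisfying the bound: 63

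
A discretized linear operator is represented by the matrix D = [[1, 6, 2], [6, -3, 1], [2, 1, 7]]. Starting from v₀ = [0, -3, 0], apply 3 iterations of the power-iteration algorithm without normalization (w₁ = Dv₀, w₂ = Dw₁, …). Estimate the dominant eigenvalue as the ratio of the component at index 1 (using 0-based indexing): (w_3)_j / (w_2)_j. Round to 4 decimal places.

λ ≈ -3.9565

w1 = Dv₀ = (-18, 9, -3)
w2 = Dw1 = (30, -138, -48)
w3 = Dw2 = (-894, 546, -414)
Ratio at component: 546 / -138 = -3.9565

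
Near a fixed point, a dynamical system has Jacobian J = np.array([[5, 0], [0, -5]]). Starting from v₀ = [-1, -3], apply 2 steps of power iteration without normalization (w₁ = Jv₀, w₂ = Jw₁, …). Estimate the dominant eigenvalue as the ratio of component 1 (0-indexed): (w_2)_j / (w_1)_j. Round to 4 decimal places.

λ ≈ -5.0000

w1 = Jv₀ = (5·(-1) + 0·(-3); 0·(-1) + (-5)·(-3)) = (-5, 15)
w2 = Jw1 = (5·(-5) + 0·15; 0·(-5) + (-5)·15) = (-25, -75)
Ratio at component: -75 / 15 = -5.0000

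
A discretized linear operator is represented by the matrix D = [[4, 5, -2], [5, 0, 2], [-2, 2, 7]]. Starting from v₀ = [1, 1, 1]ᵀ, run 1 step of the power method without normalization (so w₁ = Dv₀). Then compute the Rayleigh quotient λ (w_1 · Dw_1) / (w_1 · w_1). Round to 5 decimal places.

λ ≈ 7.00000

w1 = Dv₀ = (4·1 + 5·1 + (-2)·1; 5·1 + 0·1 + 2·1; (-2)·1 + 2·1 + 7·1) = (7, 7, 7)
Dw1 = (49, 49, 49)
w1·Dw1 = 7·49 + 7·49 + 7·49 = 1029; w1·w1 = 7·7 + 7·7 + 7·7 = 147
λ ≈ 1029/147 = 7.00000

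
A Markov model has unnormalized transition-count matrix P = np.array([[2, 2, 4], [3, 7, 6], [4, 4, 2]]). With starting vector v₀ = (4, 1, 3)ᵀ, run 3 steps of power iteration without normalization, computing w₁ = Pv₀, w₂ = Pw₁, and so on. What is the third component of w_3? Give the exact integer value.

w1 = Pv₀ = (2·4 + 2·1 + 4·3; 3·4 + 7·1 + 6·3; 4·4 + 4·1 + 2·3) = (22, 37, 26)
w2 = Pw1 = (2·22 + 2·37 + 4·26; 3·22 + 7·37 + 6·26; 4·22 + 4·37 + 2·26) = (222, 481, 288)
w3 = Pw2 = (2558, 5761, 3388)
The requested component of w3 is 3388.

3388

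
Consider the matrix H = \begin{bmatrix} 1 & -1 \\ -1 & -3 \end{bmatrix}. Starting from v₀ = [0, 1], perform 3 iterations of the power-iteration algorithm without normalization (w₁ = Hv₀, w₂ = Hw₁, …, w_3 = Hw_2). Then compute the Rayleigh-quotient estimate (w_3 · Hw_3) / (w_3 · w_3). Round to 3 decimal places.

w1 = Hv₀ = (1·0 + (-1)·1; (-1)·0 + (-3)·1) = (-1, -3)
w2 = Hw1 = (1·(-1) + (-1)·(-3); (-1)·(-1) + (-3)·(-3)) = (2, 10)
w3 = Hw2 = (-8, -32)
Hw3 = (24, 104)
w3·Hw3 = (-8)·24 + (-32)·104 = -3520; w3·w3 = (-8)·(-8) + (-32)·(-32) = 1088
λ ≈ -3520/1088 = -3.235

λ ≈ -3.235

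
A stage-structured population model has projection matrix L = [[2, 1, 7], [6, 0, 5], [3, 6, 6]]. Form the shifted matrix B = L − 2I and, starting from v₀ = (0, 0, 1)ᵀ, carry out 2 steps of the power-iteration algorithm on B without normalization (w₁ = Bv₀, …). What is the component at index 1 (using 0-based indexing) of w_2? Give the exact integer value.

52

B = L − 2I has rows (0, 1, 7); (6, -2, 5); (3, 6, 4)
w1 = Bv₀ = (0·0 + 1·0 + 7·1; 6·0 + (-2)·0 + 5·1; 3·0 + 6·0 + 4·1) = (7, 5, 4)
w2 = Bw1 = (0·7 + 1·5 + 7·4; 6·7 + (-2)·5 + 5·4; 3·7 + 6·5 + 4·4) = (33, 52, 67)
Requested component of w2: 52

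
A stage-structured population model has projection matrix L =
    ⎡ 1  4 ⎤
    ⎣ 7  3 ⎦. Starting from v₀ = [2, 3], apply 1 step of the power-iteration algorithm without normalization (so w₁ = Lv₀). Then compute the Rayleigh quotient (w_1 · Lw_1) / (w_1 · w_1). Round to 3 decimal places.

7.345

w1 = Lv₀ = (14, 23)
Lw1 = (106, 167)
w1·Lw1 = 14·106 + 23·167 = 5325; w1·w1 = 14·14 + 23·23 = 725
λ ≈ 5325/725 = 7.345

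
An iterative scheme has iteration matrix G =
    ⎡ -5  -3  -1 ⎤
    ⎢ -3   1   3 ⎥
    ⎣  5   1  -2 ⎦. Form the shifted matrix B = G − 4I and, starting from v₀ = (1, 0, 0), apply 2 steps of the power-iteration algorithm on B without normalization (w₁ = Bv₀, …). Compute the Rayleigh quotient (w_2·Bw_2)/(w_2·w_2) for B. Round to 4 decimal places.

B = G − 4I has rows (-9, -3, -1); (-3, -3, 3); (5, 1, -6)
w1 = Bv₀ = (-9, -3, 5)
w2 = Bw1 = (85, 51, -78)
Bw2 = (-840, -642, 944)
w2·Bw2 = -177774; w2·w2 = 15910; μ ≈ -177774/15910 = -11.1737

μ ≈ -11.1737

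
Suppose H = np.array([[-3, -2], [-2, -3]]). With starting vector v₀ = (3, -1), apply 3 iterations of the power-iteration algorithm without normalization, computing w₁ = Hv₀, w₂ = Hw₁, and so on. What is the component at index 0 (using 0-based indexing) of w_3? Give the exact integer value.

w1 = Hv₀ = (-7, -3)
w2 = Hw1 = (27, 23)
w3 = Hw2 = (-127, -123)
The requested component of w3 is -127.

-127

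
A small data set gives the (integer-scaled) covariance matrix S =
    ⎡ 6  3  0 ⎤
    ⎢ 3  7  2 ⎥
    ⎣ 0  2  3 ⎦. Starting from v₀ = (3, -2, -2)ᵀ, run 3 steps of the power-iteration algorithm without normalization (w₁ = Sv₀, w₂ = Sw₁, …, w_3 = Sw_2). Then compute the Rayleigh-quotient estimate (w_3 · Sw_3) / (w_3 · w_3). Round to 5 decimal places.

5.78262

w1 = Sv₀ = (12, -9, -10)
w2 = Sw1 = (45, -47, -48)
w3 = Sw2 = (129, -290, -238)
Sw3 = (-96, -2119, -1294)
w3·Sw3 = 129·(-96) + (-290)·(-2119) + (-238)·(-1294) = 910098; w3·w3 = 129·129 + (-290)·(-290) + (-238)·(-238) = 157385
λ ≈ 910098/157385 = 5.78262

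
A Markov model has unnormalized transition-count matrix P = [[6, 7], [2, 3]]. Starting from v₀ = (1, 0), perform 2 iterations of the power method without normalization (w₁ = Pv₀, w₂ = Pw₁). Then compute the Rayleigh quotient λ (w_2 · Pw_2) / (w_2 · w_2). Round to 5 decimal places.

w1 = Pv₀ = (6·1 + 7·0; 2·1 + 3·0) = (6, 2)
w2 = Pw1 = (6·6 + 7·2; 2·6 + 3·2) = (50, 18)
Pw2 = (426, 154)
w2·Pw2 = 50·426 + 18·154 = 24072; w2·w2 = 50·50 + 18·18 = 2824
λ ≈ 24072/2824 = 8.52408

λ ≈ 8.52408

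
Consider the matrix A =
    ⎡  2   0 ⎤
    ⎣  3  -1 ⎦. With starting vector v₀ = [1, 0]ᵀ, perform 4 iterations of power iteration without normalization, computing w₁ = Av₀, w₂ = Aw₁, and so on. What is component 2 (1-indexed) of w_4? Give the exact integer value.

w1 = Av₀ = (2, 3)
w2 = Aw1 = (4, 3)
w3 = Aw2 = (8, 9)
w4 = Aw3 = (16, 15)
The requested component of w4 is 15.

15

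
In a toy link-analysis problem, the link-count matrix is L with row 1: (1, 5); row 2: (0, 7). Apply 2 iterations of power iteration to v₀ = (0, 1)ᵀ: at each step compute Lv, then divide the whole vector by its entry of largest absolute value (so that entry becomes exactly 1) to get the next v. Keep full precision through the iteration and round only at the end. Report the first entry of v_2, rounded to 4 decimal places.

0.8163

Lv0 = (5.00000, 7.00000); divide by 7.00000 → v1 = (0.71429, 1.00000)
Lv1 = (5.71429, 7.00000); divide by 7.00000 → v2 = (0.81633, 1.00000)
Requested entry of v2: 40/49 = 0.8163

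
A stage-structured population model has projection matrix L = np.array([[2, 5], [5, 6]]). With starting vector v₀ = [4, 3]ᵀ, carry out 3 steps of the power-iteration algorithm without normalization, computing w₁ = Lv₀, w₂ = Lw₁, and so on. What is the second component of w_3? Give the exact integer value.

3238

w1 = Lv₀ = (2·4 + 5·3; 5·4 + 6·3) = (23, 38)
w2 = Lw1 = (2·23 + 5·38; 5·23 + 6·38) = (236, 343)
w3 = Lw2 = (2187, 3238)
The requested component of w3 is 3238.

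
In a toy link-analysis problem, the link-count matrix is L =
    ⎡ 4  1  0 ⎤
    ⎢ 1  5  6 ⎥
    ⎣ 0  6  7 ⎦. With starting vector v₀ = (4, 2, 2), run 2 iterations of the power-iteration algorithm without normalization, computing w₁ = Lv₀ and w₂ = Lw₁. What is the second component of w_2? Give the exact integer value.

w1 = Lv₀ = (4·4 + 1·2 + 0·2; 1·4 + 5·2 + 6·2; 0·4 + 6·2 + 7·2) = (18, 26, 26)
w2 = Lw1 = (4·18 + 1·26 + 0·26; 1·18 + 5·26 + 6·26; 0·18 + 6·26 + 7·26) = (98, 304, 338)
The requested component of w2 is 304.

304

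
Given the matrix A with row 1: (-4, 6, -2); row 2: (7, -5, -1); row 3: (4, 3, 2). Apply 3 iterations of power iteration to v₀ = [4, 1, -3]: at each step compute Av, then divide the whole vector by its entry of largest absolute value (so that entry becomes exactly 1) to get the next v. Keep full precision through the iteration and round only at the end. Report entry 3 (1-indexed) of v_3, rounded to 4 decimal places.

Av0 = (-4.00000, 26.00000, 13.00000); divide by 26.00000 → v1 = (-0.15385, 1.00000, 0.50000)
Av1 = (5.61538, -6.57692, 3.38462); divide by -6.57692 → v2 = (-0.85380, 1.00000, -0.51462)
Av2 = (10.44444, -10.46199, -1.44444); divide by -10.46199 → v3 = (-0.99832, 1.00000, 0.13807)
Requested entry of v3: 247/1789 = 0.1381

0.1381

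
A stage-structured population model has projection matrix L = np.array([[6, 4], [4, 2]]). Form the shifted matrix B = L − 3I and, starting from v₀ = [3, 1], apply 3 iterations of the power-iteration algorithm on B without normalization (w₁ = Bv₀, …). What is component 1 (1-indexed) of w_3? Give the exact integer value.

B = L − 3I has rows (3, 4); (4, -1)
w1 = Bv₀ = (3·3 + 4·1; 4·3 + (-1)·1) = (13, 11)
w2 = Bw1 = (3·13 + 4·11; 4·13 + (-1)·11) = (83, 41)
w3 = Bw2 = (413, 291)
Requested component of w3: 413

413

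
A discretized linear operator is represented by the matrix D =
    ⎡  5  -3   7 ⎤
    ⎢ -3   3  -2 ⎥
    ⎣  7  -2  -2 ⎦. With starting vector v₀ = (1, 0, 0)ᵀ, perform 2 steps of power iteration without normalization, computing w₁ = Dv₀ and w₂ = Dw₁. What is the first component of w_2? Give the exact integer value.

w1 = Dv₀ = (5·1 + (-3)·0 + 7·0; (-3)·1 + 3·0 + (-2)·0; 7·1 + (-2)·0 + (-2)·0) = (5, -3, 7)
w2 = Dw1 = (5·5 + (-3)·(-3) + 7·7; (-3)·5 + 3·(-3) + (-2)·7; 7·5 + (-2)·(-3) + (-2)·7) = (83, -38, 27)
The requested component of w2 is 83.

83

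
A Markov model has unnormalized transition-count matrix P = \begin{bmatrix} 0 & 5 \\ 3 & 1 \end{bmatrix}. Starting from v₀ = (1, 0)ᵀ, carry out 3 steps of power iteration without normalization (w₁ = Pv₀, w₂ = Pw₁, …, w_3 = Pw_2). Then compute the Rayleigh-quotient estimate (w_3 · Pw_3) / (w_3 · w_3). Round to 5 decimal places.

w1 = Pv₀ = (0·1 + 5·0; 3·1 + 1·0) = (0, 3)
w2 = Pw1 = (0·0 + 5·3; 3·0 + 1·3) = (15, 3)
w3 = Pw2 = (15, 48)
Pw3 = (240, 93)
w3·Pw3 = 15·240 + 48·93 = 8064; w3·w3 = 15·15 + 48·48 = 2529
λ ≈ 8064/2529 = 3.18861

λ ≈ 3.18861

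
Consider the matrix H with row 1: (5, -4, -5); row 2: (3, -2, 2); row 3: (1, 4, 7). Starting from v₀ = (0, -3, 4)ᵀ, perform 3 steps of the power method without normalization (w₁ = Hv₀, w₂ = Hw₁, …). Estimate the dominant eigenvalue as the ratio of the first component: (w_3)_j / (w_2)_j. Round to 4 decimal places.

w1 = Hv₀ = (-8, 14, 16)
w2 = Hw1 = (-176, -20, 160)
w3 = Hw2 = (-1600, -168, 864)
Ratio at component: -1600 / -176 = 9.0909

9.0909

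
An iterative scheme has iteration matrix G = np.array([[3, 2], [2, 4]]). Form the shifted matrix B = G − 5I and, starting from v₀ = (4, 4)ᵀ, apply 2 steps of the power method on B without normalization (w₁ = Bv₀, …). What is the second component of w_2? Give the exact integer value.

-4

B = G − 5I has rows (-2, 2); (2, -1)
w1 = Bv₀ = (0, 4)
w2 = Bw1 = (8, -4)
Requested component of w2: -4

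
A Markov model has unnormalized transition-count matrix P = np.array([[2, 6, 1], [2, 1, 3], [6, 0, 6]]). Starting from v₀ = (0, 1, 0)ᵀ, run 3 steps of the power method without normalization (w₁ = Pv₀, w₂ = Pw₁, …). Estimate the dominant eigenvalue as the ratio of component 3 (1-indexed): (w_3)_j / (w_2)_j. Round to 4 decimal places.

w1 = Pv₀ = (2·0 + 6·1 + 1·0; 2·0 + 1·1 + 3·0; 6·0 + 0·1 + 6·0) = (6, 1, 0)
w2 = Pw1 = (2·6 + 6·1 + 1·0; 2·6 + 1·1 + 3·0; 6·6 + 0·1 + 6·0) = (18, 13, 36)
w3 = Pw2 = (150, 157, 324)
Ratio at component: 324 / 36 = 9.0000

9.0000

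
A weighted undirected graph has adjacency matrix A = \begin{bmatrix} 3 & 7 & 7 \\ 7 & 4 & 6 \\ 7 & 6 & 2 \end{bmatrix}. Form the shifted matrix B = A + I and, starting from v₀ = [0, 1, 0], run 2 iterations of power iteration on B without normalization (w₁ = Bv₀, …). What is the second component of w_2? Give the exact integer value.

110

B = A + I has rows (4, 7, 7); (7, 5, 6); (7, 6, 3)
w1 = Bv₀ = (7, 5, 6)
w2 = Bw1 = (105, 110, 97)
Requested component of w2: 110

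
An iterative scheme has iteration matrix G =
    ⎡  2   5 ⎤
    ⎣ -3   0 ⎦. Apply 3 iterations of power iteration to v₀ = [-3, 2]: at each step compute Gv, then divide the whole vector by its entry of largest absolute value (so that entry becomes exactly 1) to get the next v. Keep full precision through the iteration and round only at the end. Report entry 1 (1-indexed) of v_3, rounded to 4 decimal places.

Gv0 = (4.00000, 9.00000); divide by 9.00000 → v1 = (0.44444, 1.00000)
Gv1 = (5.88889, -1.33333); divide by 5.88889 → v2 = (1.00000, -0.22642)
Gv2 = (0.86792, -3.00000); divide by -3.00000 → v3 = (-0.28931, 1.00000)
Requested entry of v3: 46/-159 = -0.2893

-0.2893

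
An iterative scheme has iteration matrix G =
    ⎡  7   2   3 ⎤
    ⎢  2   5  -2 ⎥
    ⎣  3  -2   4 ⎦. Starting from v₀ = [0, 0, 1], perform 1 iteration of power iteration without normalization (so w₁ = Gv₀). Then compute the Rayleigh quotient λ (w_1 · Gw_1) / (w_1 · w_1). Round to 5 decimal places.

7.82759

w1 = Gv₀ = (3, -2, 4)
Gw1 = (29, -12, 29)
w1·Gw1 = 3·29 + (-2)·(-12) + 4·29 = 227; w1·w1 = 3·3 + (-2)·(-2) + 4·4 = 29
λ ≈ 227/29 = 7.82759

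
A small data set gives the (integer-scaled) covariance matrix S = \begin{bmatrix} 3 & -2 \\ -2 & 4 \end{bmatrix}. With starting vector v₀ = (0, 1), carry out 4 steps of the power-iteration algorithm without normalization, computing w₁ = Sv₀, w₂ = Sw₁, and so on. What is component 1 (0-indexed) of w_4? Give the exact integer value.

w1 = Sv₀ = (3·0 + (-2)·1; (-2)·0 + 4·1) = (-2, 4)
w2 = Sw1 = (3·(-2) + (-2)·4; (-2)·(-2) + 4·4) = (-14, 20)
w3 = Sw2 = (-82, 108)
w4 = Sw3 = (-462, 596)
The requested component of w4 is 596.

596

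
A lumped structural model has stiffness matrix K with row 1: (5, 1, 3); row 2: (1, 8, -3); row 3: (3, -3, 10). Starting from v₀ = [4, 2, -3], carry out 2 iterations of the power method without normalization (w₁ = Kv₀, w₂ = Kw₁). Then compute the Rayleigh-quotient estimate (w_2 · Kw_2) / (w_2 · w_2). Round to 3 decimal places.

λ ≈ 11.742

w1 = Kv₀ = (5·4 + 1·2 + 3·(-3); 1·4 + 8·2 + (-3)·(-3); 3·4 + (-3)·2 + 10·(-3)) = (13, 29, -24)
w2 = Kw1 = (5·13 + 1·29 + 3·(-24); 1·13 + 8·29 + (-3)·(-24); 3·13 + (-3)·29 + 10·(-24)) = (22, 317, -288)
Kw2 = (-437, 3422, -3765)
w2·Kw2 = 22·(-437) + 317·3422 + (-288)·(-3765) = 2159480; w2·w2 = 22·22 + 317·317 + (-288)·(-288) = 183917
λ ≈ 2159480/183917 = 11.742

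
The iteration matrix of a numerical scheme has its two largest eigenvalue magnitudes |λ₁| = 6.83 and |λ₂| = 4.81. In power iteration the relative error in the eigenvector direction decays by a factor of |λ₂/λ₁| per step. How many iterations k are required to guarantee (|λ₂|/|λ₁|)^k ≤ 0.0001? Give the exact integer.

27

|λ₂/λ₁| = 4.81/6.83 = 0.70425
Need k ≥ ln(0.0001) / ln(0.70425) = -9.2103 / -0.3506 ≈ 26.268
Smallest integer k satisfying the bound: 27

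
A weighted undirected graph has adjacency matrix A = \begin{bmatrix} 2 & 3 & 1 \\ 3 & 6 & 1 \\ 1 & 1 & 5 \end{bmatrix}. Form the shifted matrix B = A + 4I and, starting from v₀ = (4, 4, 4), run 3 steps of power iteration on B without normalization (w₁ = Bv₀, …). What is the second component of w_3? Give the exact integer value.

B = A + 4I has rows (6, 3, 1); (3, 10, 1); (1, 1, 9)
w1 = Bv₀ = (40, 56, 44)
w2 = Bw1 = (452, 724, 492)
w3 = Bw2 = (5376, 9088, 5604)
Requested component of w3: 9088

9088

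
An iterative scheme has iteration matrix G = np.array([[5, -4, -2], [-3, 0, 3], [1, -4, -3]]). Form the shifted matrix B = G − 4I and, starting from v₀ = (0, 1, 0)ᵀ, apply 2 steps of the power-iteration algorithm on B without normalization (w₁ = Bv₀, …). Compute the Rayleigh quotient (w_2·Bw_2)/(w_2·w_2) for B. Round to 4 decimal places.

-6.8723

B = G − 4I has rows (1, -4, -2); (-3, -4, 3); (1, -4, -7)
w1 = Bv₀ = (-4, -4, -4)
w2 = Bw1 = (20, 16, 40)
Bw2 = (-124, -4, -324)
w2·Bw2 = -15504; w2·w2 = 2256; μ ≈ -15504/2256 = -6.8723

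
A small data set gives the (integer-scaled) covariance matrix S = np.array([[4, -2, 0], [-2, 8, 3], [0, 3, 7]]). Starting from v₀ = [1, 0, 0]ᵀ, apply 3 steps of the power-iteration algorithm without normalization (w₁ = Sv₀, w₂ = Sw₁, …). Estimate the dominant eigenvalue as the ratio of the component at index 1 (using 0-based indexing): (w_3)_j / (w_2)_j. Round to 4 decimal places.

w1 = Sv₀ = (4·1 + (-2)·0 + 0·0; (-2)·1 + 8·0 + 3·0; 0·1 + 3·0 + 7·0) = (4, -2, 0)
w2 = Sw1 = (4·4 + (-2)·(-2) + 0·0; (-2)·4 + 8·(-2) + 3·0; 0·4 + 3·(-2) + 7·0) = (20, -24, -6)
w3 = Sw2 = (128, -250, -114)
Ratio at component: -250 / -24 = 10.4167

10.4167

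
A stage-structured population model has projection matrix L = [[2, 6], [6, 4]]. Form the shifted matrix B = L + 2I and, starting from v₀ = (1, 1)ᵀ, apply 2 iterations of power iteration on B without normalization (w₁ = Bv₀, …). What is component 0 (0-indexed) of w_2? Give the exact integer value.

112

B = L + 2I has rows (4, 6); (6, 6)
w1 = Bv₀ = (10, 12)
w2 = Bw1 = (112, 132)
Requested component of w2: 112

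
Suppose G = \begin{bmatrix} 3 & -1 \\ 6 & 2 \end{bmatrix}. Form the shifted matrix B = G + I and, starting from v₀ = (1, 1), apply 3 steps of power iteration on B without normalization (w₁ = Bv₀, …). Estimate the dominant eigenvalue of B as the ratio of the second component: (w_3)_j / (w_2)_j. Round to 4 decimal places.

B = G + I has rows (4, -1); (6, 3)
w1 = Bv₀ = (3, 9)
w2 = Bw1 = (3, 45)
w3 = Bw2 = (-33, 153)
Ratio: 153/45 = 3.4000

μ ≈ 3.4000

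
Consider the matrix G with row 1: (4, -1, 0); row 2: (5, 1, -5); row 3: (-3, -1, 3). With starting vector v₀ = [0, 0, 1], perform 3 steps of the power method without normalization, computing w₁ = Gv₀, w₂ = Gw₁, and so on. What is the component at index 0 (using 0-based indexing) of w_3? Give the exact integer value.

40

w1 = Gv₀ = (4·0 + (-1)·0 + 0·1; 5·0 + 1·0 + (-5)·1; (-3)·0 + (-1)·0 + 3·1) = (0, -5, 3)
w2 = Gw1 = (4·0 + (-1)·(-5) + 0·3; 5·0 + 1·(-5) + (-5)·3; (-3)·0 + (-1)·(-5) + 3·3) = (5, -20, 14)
w3 = Gw2 = (40, -65, 47)
The requested component of w3 is 40.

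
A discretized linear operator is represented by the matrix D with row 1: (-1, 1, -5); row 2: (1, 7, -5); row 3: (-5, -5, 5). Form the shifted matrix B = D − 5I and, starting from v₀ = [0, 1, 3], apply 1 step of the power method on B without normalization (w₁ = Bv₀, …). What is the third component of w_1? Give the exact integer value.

-5

B = D − 5I has rows (-6, 1, -5); (1, 2, -5); (-5, -5, 0)
w1 = Bv₀ = (-14, -13, -5)
Requested component of w1: -5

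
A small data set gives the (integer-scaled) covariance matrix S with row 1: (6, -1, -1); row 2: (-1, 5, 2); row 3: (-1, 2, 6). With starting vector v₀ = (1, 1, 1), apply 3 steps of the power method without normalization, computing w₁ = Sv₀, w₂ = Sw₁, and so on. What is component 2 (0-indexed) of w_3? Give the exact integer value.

369

w1 = Sv₀ = (6·1 + (-1)·1 + (-1)·1; (-1)·1 + 5·1 + 2·1; (-1)·1 + 2·1 + 6·1) = (4, 6, 7)
w2 = Sw1 = (6·4 + (-1)·6 + (-1)·7; (-1)·4 + 5·6 + 2·7; (-1)·4 + 2·6 + 6·7) = (11, 40, 50)
w3 = Sw2 = (-24, 289, 369)
The requested component of w3 is 369.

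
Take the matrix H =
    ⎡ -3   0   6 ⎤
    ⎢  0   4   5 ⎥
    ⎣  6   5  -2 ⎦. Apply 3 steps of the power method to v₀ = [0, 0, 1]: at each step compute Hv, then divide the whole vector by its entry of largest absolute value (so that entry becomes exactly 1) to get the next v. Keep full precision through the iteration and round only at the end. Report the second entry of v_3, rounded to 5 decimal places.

0.76042

Hv0 = (6.000000, 5.000000, -2.000000); divide by 6.000000 → v1 = (1.000000, 0.833333, -0.333333)
Hv1 = (-5.000000, 1.666667, 10.833333); divide by 10.833333 → v2 = (-0.461538, 0.153846, 1.000000)
Hv2 = (7.384615, 5.615385, -4.000000); divide by 7.384615 → v3 = (1.000000, 0.760417, -0.541667)
Requested entry of v3: 365/480 = 0.76042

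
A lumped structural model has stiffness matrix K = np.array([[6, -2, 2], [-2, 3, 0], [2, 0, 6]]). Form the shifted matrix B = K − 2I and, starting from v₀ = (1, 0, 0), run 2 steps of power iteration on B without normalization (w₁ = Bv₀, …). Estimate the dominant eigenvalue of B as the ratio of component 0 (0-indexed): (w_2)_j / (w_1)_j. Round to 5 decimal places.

B = K − 2I has rows (4, -2, 2); (-2, 1, 0); (2, 0, 4)
w1 = Bv₀ = (4, -2, 2)
w2 = Bw1 = (24, -10, 16)
Ratio: 24/4 = 6.00000

μ ≈ 6.00000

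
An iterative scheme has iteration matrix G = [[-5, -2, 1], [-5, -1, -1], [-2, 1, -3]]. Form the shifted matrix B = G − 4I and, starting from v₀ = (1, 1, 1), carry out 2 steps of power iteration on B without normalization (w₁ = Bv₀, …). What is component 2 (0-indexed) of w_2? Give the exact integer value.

B = G − 4I has rows (-9, -2, 1); (-5, -5, -1); (-2, 1, -7)
w1 = Bv₀ = ((-9)·1 + (-2)·1 + 1·1; (-5)·1 + (-5)·1 + (-1)·1; (-2)·1 + 1·1 + (-7)·1) = (-10, -11, -8)
w2 = Bw1 = ((-9)·(-10) + (-2)·(-11) + 1·(-8); (-5)·(-10) + (-5)·(-11) + (-1)·(-8); (-2)·(-10) + 1·(-11) + (-7)·(-8)) = (104, 113, 65)
Requested component of w2: 65

65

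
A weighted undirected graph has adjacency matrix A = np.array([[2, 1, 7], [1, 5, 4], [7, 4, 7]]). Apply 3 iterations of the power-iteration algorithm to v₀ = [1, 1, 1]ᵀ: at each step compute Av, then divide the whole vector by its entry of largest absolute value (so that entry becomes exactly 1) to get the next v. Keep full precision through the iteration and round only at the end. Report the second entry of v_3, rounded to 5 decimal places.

0.53790

Av0 = (10.000000, 10.000000, 18.000000); divide by 18.000000 → v1 = (0.555556, 0.555556, 1.000000)
Av1 = (8.666667, 7.333333, 13.111111); divide by 13.111111 → v2 = (0.661017, 0.559322, 1.000000)
Av2 = (8.881356, 7.457627, 13.864407); divide by 13.864407 → v3 = (0.640587, 0.537897, 1.000000)
Requested entry of v3: 1760/3272 = 0.53790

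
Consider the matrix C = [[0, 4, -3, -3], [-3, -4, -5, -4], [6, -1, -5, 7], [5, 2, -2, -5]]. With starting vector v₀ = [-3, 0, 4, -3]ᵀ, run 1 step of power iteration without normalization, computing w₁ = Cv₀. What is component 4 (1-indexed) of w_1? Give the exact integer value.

-8

w1 = Cv₀ = (0·(-3) + 4·0 + (-3)·4 + (-3)·(-3); (-3)·(-3) + (-4)·0 + (-5)·4 + (-4)·(-3); 6·(-3) + (-1)·0 + (-5)·4 + 7·(-3); 5·(-3) + 2·0 + (-2)·4 + (-5)·(-3)) = (-3, 1, -59, -8)
The requested component of w1 is -8.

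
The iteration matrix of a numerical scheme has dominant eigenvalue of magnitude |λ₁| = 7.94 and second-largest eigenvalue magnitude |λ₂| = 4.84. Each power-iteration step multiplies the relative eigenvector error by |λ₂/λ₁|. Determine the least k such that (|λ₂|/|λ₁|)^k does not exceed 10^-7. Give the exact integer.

33

|λ₂/λ₁| = 4.84/7.94 = 0.60957
Need k ≥ ln(10^-7) / ln(0.60957) = -16.1181 / -0.4950 ≈ 32.562
Smallest integer k satisfying the bound: 33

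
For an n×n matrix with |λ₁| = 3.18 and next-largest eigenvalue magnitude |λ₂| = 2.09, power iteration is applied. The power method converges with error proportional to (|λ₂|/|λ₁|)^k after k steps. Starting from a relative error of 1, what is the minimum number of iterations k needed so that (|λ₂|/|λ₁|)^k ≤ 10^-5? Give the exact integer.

28

|λ₂/λ₁| = 2.09/3.18 = 0.65723
Need k ≥ ln(10^-5) / ln(0.65723) = -11.5129 / -0.4197 ≈ 27.430
Smallest integer k satisfying the bound: 28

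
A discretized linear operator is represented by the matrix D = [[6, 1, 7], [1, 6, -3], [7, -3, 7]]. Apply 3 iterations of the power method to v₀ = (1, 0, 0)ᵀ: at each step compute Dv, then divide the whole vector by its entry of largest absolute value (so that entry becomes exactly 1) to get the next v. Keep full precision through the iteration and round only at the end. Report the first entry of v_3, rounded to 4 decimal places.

Dv0 = (6.00000, 1.00000, 7.00000); divide by 7.00000 → v1 = (0.85714, 0.14286, 1.00000)
Dv1 = (12.28571, -1.28571, 12.57143); divide by 12.57143 → v2 = (0.97727, -0.10227, 1.00000)
Dv2 = (12.76136, -2.63636, 14.14773); divide by 14.14773 → v3 = (0.90201, -0.18635, 1.00000)
Requested entry of v3: 1123/1245 = 0.9020

0.9020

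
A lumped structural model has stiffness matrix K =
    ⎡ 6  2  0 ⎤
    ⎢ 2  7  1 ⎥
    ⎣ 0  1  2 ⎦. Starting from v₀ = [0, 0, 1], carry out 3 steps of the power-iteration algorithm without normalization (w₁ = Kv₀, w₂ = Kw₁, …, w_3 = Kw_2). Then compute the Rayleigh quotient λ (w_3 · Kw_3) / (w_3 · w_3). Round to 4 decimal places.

λ ≈ 8.3454

w1 = Kv₀ = (6·0 + 2·0 + 0·1; 2·0 + 7·0 + 1·1; 0·0 + 1·0 + 2·1) = (0, 1, 2)
w2 = Kw1 = (6·0 + 2·1 + 0·2; 2·0 + 7·1 + 1·2; 0·0 + 1·1 + 2·2) = (2, 9, 5)
w3 = Kw2 = (30, 72, 19)
Kw3 = (324, 583, 110)
w3·Kw3 = 30·324 + 72·583 + 19·110 = 53786; w3·w3 = 30·30 + 72·72 + 19·19 = 6445
λ ≈ 53786/6445 = 8.3454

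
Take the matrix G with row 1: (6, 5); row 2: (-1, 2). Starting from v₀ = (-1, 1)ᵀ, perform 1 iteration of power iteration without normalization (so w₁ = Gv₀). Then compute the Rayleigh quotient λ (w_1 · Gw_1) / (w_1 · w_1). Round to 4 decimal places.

w1 = Gv₀ = (-1, 3)
Gw1 = (9, 7)
w1·Gw1 = (-1)·9 + 3·7 = 12; w1·w1 = (-1)·(-1) + 3·3 = 10
λ ≈ 12/10 = 1.2000

λ ≈ 1.2000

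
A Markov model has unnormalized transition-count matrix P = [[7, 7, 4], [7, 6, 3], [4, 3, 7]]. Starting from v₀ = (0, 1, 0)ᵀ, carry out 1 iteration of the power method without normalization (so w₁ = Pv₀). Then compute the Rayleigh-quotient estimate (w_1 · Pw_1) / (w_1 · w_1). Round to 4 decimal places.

w1 = Pv₀ = (7·0 + 7·1 + 4·0; 7·0 + 6·1 + 3·0; 4·0 + 3·1 + 7·0) = (7, 6, 3)
Pw1 = (103, 94, 67)
w1·Pw1 = 7·103 + 6·94 + 3·67 = 1486; w1·w1 = 7·7 + 6·6 + 3·3 = 94
λ ≈ 1486/94 = 15.8085

λ ≈ 15.8085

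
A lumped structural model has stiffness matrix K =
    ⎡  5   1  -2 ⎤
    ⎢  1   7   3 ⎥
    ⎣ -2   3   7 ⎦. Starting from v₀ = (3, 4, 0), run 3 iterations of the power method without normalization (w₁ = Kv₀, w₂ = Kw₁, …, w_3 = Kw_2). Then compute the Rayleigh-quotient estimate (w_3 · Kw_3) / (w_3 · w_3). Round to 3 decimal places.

w1 = Kv₀ = (5·3 + 1·4 + (-2)·0; 1·3 + 7·4 + 3·0; (-2)·3 + 3·4 + 7·0) = (19, 31, 6)
w2 = Kw1 = (5·19 + 1·31 + (-2)·6; 1·19 + 7·31 + 3·6; (-2)·19 + 3·31 + 7·6) = (114, 254, 97)
w3 = Kw2 = (630, 2183, 1213)
Kw3 = (2907, 19550, 13780)
w3·Kw3 = 630·2907 + 2183·19550 + 1213·13780 = 61224200; w3·w3 = 630·630 + 2183·2183 + 1213·1213 = 6633758
λ ≈ 61224200/6633758 = 9.229

9.229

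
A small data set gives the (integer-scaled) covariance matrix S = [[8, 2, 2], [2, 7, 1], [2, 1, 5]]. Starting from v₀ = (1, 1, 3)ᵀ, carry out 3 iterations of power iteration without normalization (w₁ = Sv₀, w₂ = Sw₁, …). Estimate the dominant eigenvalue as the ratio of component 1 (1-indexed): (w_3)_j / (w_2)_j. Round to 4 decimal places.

w1 = Sv₀ = (8·1 + 2·1 + 2·3; 2·1 + 7·1 + 1·3; 2·1 + 1·1 + 5·3) = (16, 12, 18)
w2 = Sw1 = (8·16 + 2·12 + 2·18; 2·16 + 7·12 + 1·18; 2·16 + 1·12 + 5·18) = (188, 134, 134)
w3 = Sw2 = (2040, 1448, 1180)
Ratio at component: 2040 / 188 = 10.8511

10.8511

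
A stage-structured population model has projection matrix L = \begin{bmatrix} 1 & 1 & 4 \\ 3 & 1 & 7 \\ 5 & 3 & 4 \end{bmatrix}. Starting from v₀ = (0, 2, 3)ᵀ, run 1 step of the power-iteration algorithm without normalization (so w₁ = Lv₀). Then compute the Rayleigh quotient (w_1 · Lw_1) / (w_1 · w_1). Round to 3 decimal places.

w1 = Lv₀ = (14, 23, 18)
Lw1 = (109, 191, 211)
w1·Lw1 = 14·109 + 23·191 + 18·211 = 9717; w1·w1 = 14·14 + 23·23 + 18·18 = 1049
λ ≈ 9717/1049 = 9.263

λ ≈ 9.263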